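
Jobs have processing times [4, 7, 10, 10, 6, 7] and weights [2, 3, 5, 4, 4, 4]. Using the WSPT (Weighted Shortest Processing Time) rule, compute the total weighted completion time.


Compute p/w ratios and sort ascending (WSPT): [(6, 4), (7, 4), (4, 2), (10, 5), (7, 3), (10, 4)]
Compute weighted completion times:
  Job (p=6,w=4): C=6, w*C=4*6=24
  Job (p=7,w=4): C=13, w*C=4*13=52
  Job (p=4,w=2): C=17, w*C=2*17=34
  Job (p=10,w=5): C=27, w*C=5*27=135
  Job (p=7,w=3): C=34, w*C=3*34=102
  Job (p=10,w=4): C=44, w*C=4*44=176
Total weighted completion time = 523

523


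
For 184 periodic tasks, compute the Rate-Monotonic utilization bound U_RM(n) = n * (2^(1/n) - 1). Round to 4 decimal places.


Compute 2^(1/184) = 1.0037742087
Subtract 1: 1.0037742087 - 1 = 0.0037742087
Multiply by n: 184 * 0.0037742087 = 0.6944544008
Round to 4 dp: 0.6945

0.6945


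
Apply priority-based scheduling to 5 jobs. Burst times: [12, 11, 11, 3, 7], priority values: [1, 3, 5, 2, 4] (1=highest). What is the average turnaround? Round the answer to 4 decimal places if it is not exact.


Sort by priority (ascending = highest first):
Order: [(1, 12), (2, 3), (3, 11), (4, 7), (5, 11)]
Completion times:
  Priority 1, burst=12, C=12
  Priority 2, burst=3, C=15
  Priority 3, burst=11, C=26
  Priority 4, burst=7, C=33
  Priority 5, burst=11, C=44
Average turnaround = 130/5 = 26.0

26.0


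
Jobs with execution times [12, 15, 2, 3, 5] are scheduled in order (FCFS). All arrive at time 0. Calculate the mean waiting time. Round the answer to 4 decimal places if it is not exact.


FCFS order (as given): [12, 15, 2, 3, 5]
Waiting times:
  Job 1: wait = 0
  Job 2: wait = 12
  Job 3: wait = 27
  Job 4: wait = 29
  Job 5: wait = 32
Sum of waiting times = 100
Average waiting time = 100/5 = 20.0

20.0


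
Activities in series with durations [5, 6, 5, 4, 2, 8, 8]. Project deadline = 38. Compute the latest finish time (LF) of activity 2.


LF(activity 2) = deadline - sum of successor durations
Successors: activities 3 through 7 with durations [5, 4, 2, 8, 8]
Sum of successor durations = 27
LF = 38 - 27 = 11

11


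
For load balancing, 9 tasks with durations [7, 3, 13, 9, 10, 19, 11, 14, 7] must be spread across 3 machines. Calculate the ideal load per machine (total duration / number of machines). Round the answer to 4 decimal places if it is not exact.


Total processing time = 7 + 3 + 13 + 9 + 10 + 19 + 11 + 14 + 7 = 93
Number of machines = 3
Ideal balanced load = 93 / 3 = 31.0

31.0


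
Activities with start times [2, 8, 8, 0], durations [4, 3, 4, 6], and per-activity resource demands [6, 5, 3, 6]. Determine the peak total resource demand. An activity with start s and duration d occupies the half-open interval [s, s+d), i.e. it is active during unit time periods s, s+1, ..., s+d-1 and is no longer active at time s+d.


Each activity i is active on [start_i, start_i + duration_i).
Compute total resource usage per time slot:
  t=0: active resources = [6], total = 6
  t=1: active resources = [6], total = 6
  t=2: active resources = [6, 6], total = 12
  t=3: active resources = [6, 6], total = 12
  t=4: active resources = [6, 6], total = 12
  t=5: active resources = [6, 6], total = 12
  t=6: active resources = [], total = 0
  t=7: active resources = [], total = 0
  t=8: active resources = [5, 3], total = 8
  t=9: active resources = [5, 3], total = 8
  t=10: active resources = [5, 3], total = 8
  t=11: active resources = [3], total = 3
Peak resource demand = 12

12


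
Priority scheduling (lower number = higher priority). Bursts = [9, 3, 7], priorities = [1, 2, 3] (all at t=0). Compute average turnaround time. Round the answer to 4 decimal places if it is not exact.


Sort by priority (ascending = highest first):
Order: [(1, 9), (2, 3), (3, 7)]
Completion times:
  Priority 1, burst=9, C=9
  Priority 2, burst=3, C=12
  Priority 3, burst=7, C=19
Average turnaround = 40/3 = 13.3333

13.3333


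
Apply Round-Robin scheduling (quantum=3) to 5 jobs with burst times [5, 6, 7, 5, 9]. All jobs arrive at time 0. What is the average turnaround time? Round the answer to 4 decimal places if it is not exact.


Time quantum = 3
Execution trace:
  J1 runs 3 units, time = 3
  J2 runs 3 units, time = 6
  J3 runs 3 units, time = 9
  J4 runs 3 units, time = 12
  J5 runs 3 units, time = 15
  J1 runs 2 units, time = 17
  J2 runs 3 units, time = 20
  J3 runs 3 units, time = 23
  J4 runs 2 units, time = 25
  J5 runs 3 units, time = 28
  J3 runs 1 units, time = 29
  J5 runs 3 units, time = 32
Finish times: [17, 20, 29, 25, 32]
Average turnaround = 123/5 = 24.6

24.6


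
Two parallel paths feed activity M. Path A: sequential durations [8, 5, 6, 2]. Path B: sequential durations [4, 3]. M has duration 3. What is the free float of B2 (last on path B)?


ES(B2) = sum of predecessors on chain B = 4
EF(B2) = ES + duration = 4 + 3 = 7
Successor of B2 is M. ES(M) = max(sum(A), sum(B)) = max(21, 7) = 21
Free float = ES(successor) - EF(current) = 21 - 7 = 14

14


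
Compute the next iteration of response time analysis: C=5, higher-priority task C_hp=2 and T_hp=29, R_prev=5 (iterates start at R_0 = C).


R_next = C + ceil(R_prev / T_hp) * C_hp
ceil(5 / 29) = ceil(0.1724) = 1
Interference = 1 * 2 = 2
R_next = 5 + 2 = 7

7


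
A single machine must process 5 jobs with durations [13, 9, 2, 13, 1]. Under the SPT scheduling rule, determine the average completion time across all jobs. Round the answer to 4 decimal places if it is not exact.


Sort jobs by processing time (SPT order): [1, 2, 9, 13, 13]
Compute completion times sequentially:
  Job 1: processing = 1, completes at 1
  Job 2: processing = 2, completes at 3
  Job 3: processing = 9, completes at 12
  Job 4: processing = 13, completes at 25
  Job 5: processing = 13, completes at 38
Sum of completion times = 79
Average completion time = 79/5 = 15.8

15.8


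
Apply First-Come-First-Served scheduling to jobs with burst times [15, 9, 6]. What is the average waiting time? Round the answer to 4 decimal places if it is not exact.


FCFS order (as given): [15, 9, 6]
Waiting times:
  Job 1: wait = 0
  Job 2: wait = 15
  Job 3: wait = 24
Sum of waiting times = 39
Average waiting time = 39/3 = 13.0

13.0


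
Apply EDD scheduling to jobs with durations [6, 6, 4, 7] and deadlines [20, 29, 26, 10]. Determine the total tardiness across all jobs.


Sort by due date (EDD order): [(7, 10), (6, 20), (4, 26), (6, 29)]
Compute completion times and tardiness:
  Job 1: p=7, d=10, C=7, tardiness=max(0,7-10)=0
  Job 2: p=6, d=20, C=13, tardiness=max(0,13-20)=0
  Job 3: p=4, d=26, C=17, tardiness=max(0,17-26)=0
  Job 4: p=6, d=29, C=23, tardiness=max(0,23-29)=0
Total tardiness = 0

0


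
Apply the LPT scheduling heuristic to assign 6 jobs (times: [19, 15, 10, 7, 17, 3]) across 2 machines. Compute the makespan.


Sort jobs in decreasing order (LPT): [19, 17, 15, 10, 7, 3]
Assign each job to the least loaded machine:
  Machine 1: jobs [19, 10, 7], load = 36
  Machine 2: jobs [17, 15, 3], load = 35
Makespan = max load = 36

36


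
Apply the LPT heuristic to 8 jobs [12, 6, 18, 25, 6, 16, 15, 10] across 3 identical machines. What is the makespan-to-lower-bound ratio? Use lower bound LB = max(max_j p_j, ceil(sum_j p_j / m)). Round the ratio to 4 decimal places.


LPT order: [25, 18, 16, 15, 12, 10, 6, 6]
Machine loads after assignment: [35, 36, 37]
LPT makespan = 37
Lower bound = max(max_job, ceil(total/3)) = max(25, 36) = 36
Ratio = 37 / 36 = 1.0278

1.0278


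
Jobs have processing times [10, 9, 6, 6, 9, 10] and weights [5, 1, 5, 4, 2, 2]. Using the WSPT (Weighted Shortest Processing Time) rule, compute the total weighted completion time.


Compute p/w ratios and sort ascending (WSPT): [(6, 5), (6, 4), (10, 5), (9, 2), (10, 2), (9, 1)]
Compute weighted completion times:
  Job (p=6,w=5): C=6, w*C=5*6=30
  Job (p=6,w=4): C=12, w*C=4*12=48
  Job (p=10,w=5): C=22, w*C=5*22=110
  Job (p=9,w=2): C=31, w*C=2*31=62
  Job (p=10,w=2): C=41, w*C=2*41=82
  Job (p=9,w=1): C=50, w*C=1*50=50
Total weighted completion time = 382

382


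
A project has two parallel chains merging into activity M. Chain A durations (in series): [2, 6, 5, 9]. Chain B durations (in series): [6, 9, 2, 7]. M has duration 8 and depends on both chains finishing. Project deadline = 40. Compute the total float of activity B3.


Forward pass: ES(B3) = sum of predecessors on chain B = 15
EF = ES + duration = 15 + 2 = 17
Backward pass: LF(M) = deadline = 40; LS(M) = 40 - 8 = 32
LF(B3) = LS(M) - sum(successors on chain B) = 32 - 7 = 25
LS = LF - duration = 25 - 2 = 23
Total float = LS - ES = 23 - 15 = 8

8


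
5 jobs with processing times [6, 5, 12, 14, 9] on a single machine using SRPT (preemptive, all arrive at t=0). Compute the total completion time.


Since all jobs arrive at t=0, SRPT equals SPT ordering.
SPT order: [5, 6, 9, 12, 14]
Completion times:
  Job 1: p=5, C=5
  Job 2: p=6, C=11
  Job 3: p=9, C=20
  Job 4: p=12, C=32
  Job 5: p=14, C=46
Total completion time = 5 + 11 + 20 + 32 + 46 = 114

114


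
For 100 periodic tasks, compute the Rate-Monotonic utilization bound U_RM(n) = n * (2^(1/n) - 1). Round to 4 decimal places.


Compute 2^(1/100) = 1.0069555501
Subtract 1: 1.0069555501 - 1 = 0.0069555501
Multiply by n: 100 * 0.0069555501 = 0.6955550100
Round to 4 dp: 0.6956

0.6956


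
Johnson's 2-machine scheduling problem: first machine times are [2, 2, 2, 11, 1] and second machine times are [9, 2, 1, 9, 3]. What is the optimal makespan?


Apply Johnson's rule:
  Group 1 (a <= b): [(5, 1, 3), (1, 2, 9), (2, 2, 2)]
  Group 2 (a > b): [(4, 11, 9), (3, 2, 1)]
Optimal job order: [5, 1, 2, 4, 3]
Schedule:
  Job 5: M1 done at 1, M2 done at 4
  Job 1: M1 done at 3, M2 done at 13
  Job 2: M1 done at 5, M2 done at 15
  Job 4: M1 done at 16, M2 done at 25
  Job 3: M1 done at 18, M2 done at 26
Makespan = 26

26


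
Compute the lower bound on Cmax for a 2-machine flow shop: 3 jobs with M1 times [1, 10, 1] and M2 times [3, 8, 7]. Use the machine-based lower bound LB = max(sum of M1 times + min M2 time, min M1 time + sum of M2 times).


LB1 = sum(M1 times) + min(M2 times) = 12 + 3 = 15
LB2 = min(M1 times) + sum(M2 times) = 1 + 18 = 19
Lower bound = max(LB1, LB2) = max(15, 19) = 19

19


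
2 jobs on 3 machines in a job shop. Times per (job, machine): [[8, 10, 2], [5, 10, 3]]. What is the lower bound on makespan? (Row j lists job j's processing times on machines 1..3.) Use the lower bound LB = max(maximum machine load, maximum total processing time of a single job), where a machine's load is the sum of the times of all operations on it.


Machine loads:
  Machine 1: 8 + 5 = 13
  Machine 2: 10 + 10 = 20
  Machine 3: 2 + 3 = 5
Max machine load = 20
Job totals:
  Job 1: 20
  Job 2: 18
Max job total = 20
Lower bound = max(20, 20) = 20

20


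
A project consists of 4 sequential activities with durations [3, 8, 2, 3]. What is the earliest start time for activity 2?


Activity 2 starts after activities 1 through 1 complete.
Predecessor durations: [3]
ES = 3 = 3

3


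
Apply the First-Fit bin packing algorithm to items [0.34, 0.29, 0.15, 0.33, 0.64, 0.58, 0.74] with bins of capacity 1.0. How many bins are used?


Place items sequentially using First-Fit:
  Item 0.34 -> new Bin 1
  Item 0.29 -> Bin 1 (now 0.63)
  Item 0.15 -> Bin 1 (now 0.78)
  Item 0.33 -> new Bin 2
  Item 0.64 -> Bin 2 (now 0.97)
  Item 0.58 -> new Bin 3
  Item 0.74 -> new Bin 4
Total bins used = 4

4


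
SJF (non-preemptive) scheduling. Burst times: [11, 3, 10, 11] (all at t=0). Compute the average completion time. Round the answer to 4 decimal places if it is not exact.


SJF order (ascending): [3, 10, 11, 11]
Completion times:
  Job 1: burst=3, C=3
  Job 2: burst=10, C=13
  Job 3: burst=11, C=24
  Job 4: burst=11, C=35
Average completion = 75/4 = 18.75

18.75


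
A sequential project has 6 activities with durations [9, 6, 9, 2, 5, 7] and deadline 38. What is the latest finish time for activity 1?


LF(activity 1) = deadline - sum of successor durations
Successors: activities 2 through 6 with durations [6, 9, 2, 5, 7]
Sum of successor durations = 29
LF = 38 - 29 = 9

9


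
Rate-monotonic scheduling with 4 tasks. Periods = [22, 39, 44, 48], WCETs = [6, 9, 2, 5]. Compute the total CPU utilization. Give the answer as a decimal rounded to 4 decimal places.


Compute individual utilizations (exact fractions):
  Task 1: C/T = 6/22 = 3/11 (approx. 0.2727)
  Task 2: C/T = 9/39 = 3/13 (approx. 0.2308)
  Task 3: C/T = 2/44 = 1/22 (approx. 0.0455)
  Task 4: C/T = 5/48 (approx. 0.1042)
Total utilization U = 3/11 + 3/13 + 1/22 + 5/48 = 4483/6864
Rounded to 4 decimal places: U = 0.6531
RM (Liu & Layland) bound for 4 tasks = 0.756828; compare with U = 4483/6864 (approx. 0.653118)
U <= bound, so schedulable by RM sufficient condition.

0.6531


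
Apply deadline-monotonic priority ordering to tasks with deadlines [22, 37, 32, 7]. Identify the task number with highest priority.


Sort tasks by relative deadline (ascending):
  Task 4: deadline = 7
  Task 1: deadline = 22
  Task 3: deadline = 32
  Task 2: deadline = 37
Priority order (highest first): [4, 1, 3, 2]
Highest priority task = 4

4


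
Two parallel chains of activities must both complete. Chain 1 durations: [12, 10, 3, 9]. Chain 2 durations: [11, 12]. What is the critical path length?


Path A total = 12 + 10 + 3 + 9 = 34
Path B total = 11 + 12 = 23
Critical path = longest path = max(34, 23) = 34

34


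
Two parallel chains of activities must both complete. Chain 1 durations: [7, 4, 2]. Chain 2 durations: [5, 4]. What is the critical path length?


Path A total = 7 + 4 + 2 = 13
Path B total = 5 + 4 = 9
Critical path = longest path = max(13, 9) = 13

13


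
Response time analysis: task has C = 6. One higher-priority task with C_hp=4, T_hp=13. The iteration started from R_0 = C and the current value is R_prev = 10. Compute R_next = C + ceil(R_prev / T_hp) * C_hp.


R_next = C + ceil(R_prev / T_hp) * C_hp
ceil(10 / 13) = ceil(0.7692) = 1
Interference = 1 * 4 = 4
R_next = 6 + 4 = 10
R_next = R_prev, so the iteration has converged (response time = 10).

10


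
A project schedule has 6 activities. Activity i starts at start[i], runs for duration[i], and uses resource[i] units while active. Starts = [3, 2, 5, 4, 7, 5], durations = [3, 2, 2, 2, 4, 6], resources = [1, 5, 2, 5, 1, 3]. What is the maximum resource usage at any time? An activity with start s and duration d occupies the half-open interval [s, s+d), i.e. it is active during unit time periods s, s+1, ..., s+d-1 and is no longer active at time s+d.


Each activity i is active on [start_i, start_i + duration_i).
Compute total resource usage per time slot:
  t=0: active resources = [], total = 0
  t=1: active resources = [], total = 0
  t=2: active resources = [5], total = 5
  t=3: active resources = [1, 5], total = 6
  t=4: active resources = [1, 5], total = 6
  t=5: active resources = [1, 2, 5, 3], total = 11
  t=6: active resources = [2, 3], total = 5
  t=7: active resources = [1, 3], total = 4
  t=8: active resources = [1, 3], total = 4
  t=9: active resources = [1, 3], total = 4
  t=10: active resources = [1, 3], total = 4
Peak resource demand = 11

11


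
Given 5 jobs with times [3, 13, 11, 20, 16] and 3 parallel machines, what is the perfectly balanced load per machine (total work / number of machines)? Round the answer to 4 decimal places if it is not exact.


Total processing time = 3 + 13 + 11 + 20 + 16 = 63
Number of machines = 3
Ideal balanced load = 63 / 3 = 21.0

21.0


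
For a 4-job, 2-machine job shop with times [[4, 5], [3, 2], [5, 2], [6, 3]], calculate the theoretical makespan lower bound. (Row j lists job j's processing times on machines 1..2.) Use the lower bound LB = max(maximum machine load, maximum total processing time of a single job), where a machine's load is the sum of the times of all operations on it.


Machine loads:
  Machine 1: 4 + 3 + 5 + 6 = 18
  Machine 2: 5 + 2 + 2 + 3 = 12
Max machine load = 18
Job totals:
  Job 1: 9
  Job 2: 5
  Job 3: 7
  Job 4: 9
Max job total = 9
Lower bound = max(18, 9) = 18

18


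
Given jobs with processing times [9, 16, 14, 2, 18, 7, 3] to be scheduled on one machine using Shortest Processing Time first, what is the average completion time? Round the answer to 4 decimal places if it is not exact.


Sort jobs by processing time (SPT order): [2, 3, 7, 9, 14, 16, 18]
Compute completion times sequentially:
  Job 1: processing = 2, completes at 2
  Job 2: processing = 3, completes at 5
  Job 3: processing = 7, completes at 12
  Job 4: processing = 9, completes at 21
  Job 5: processing = 14, completes at 35
  Job 6: processing = 16, completes at 51
  Job 7: processing = 18, completes at 69
Sum of completion times = 195
Average completion time = 195/7 = 27.8571

27.8571


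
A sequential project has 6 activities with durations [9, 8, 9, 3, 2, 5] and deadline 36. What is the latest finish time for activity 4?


LF(activity 4) = deadline - sum of successor durations
Successors: activities 5 through 6 with durations [2, 5]
Sum of successor durations = 7
LF = 36 - 7 = 29

29


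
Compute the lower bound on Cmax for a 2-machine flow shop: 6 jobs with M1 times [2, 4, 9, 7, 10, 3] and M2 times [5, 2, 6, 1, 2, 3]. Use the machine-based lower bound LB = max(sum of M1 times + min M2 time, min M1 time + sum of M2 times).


LB1 = sum(M1 times) + min(M2 times) = 35 + 1 = 36
LB2 = min(M1 times) + sum(M2 times) = 2 + 19 = 21
Lower bound = max(LB1, LB2) = max(36, 21) = 36

36


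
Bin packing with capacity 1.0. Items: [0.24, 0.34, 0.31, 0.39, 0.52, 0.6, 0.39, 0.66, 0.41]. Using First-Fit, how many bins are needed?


Place items sequentially using First-Fit:
  Item 0.24 -> new Bin 1
  Item 0.34 -> Bin 1 (now 0.58)
  Item 0.31 -> Bin 1 (now 0.89)
  Item 0.39 -> new Bin 2
  Item 0.52 -> Bin 2 (now 0.91)
  Item 0.6 -> new Bin 3
  Item 0.39 -> Bin 3 (now 0.99)
  Item 0.66 -> new Bin 4
  Item 0.41 -> new Bin 5
Total bins used = 5

5


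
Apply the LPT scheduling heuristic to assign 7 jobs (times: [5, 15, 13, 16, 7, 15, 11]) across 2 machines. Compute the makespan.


Sort jobs in decreasing order (LPT): [16, 15, 15, 13, 11, 7, 5]
Assign each job to the least loaded machine:
  Machine 1: jobs [16, 13, 11], load = 40
  Machine 2: jobs [15, 15, 7, 5], load = 42
Makespan = max load = 42

42


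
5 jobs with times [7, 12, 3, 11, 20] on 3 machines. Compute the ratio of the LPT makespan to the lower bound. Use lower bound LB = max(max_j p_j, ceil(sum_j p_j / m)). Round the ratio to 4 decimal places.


LPT order: [20, 12, 11, 7, 3]
Machine loads after assignment: [20, 15, 18]
LPT makespan = 20
Lower bound = max(max_job, ceil(total/3)) = max(20, 18) = 20
Ratio = 20 / 20 = 1.0

1.0


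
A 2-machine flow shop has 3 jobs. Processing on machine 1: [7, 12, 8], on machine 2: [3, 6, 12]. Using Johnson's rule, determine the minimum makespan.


Apply Johnson's rule:
  Group 1 (a <= b): [(3, 8, 12)]
  Group 2 (a > b): [(2, 12, 6), (1, 7, 3)]
Optimal job order: [3, 2, 1]
Schedule:
  Job 3: M1 done at 8, M2 done at 20
  Job 2: M1 done at 20, M2 done at 26
  Job 1: M1 done at 27, M2 done at 30
Makespan = 30

30


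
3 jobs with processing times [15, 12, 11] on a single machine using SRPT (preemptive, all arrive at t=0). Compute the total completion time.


Since all jobs arrive at t=0, SRPT equals SPT ordering.
SPT order: [11, 12, 15]
Completion times:
  Job 1: p=11, C=11
  Job 2: p=12, C=23
  Job 3: p=15, C=38
Total completion time = 11 + 23 + 38 = 72

72


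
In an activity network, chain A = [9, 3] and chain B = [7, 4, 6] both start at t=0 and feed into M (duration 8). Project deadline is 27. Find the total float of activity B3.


Forward pass: ES(B3) = sum of predecessors on chain B = 11
EF = ES + duration = 11 + 6 = 17
Backward pass: LF(M) = deadline = 27; LS(M) = 27 - 8 = 19
LF(B3) = LS(M) - sum(successors on chain B) = 19 - 0 = 19
LS = LF - duration = 19 - 6 = 13
Total float = LS - ES = 13 - 11 = 2

2


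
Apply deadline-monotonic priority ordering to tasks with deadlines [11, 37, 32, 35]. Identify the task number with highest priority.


Sort tasks by relative deadline (ascending):
  Task 1: deadline = 11
  Task 3: deadline = 32
  Task 4: deadline = 35
  Task 2: deadline = 37
Priority order (highest first): [1, 3, 4, 2]
Highest priority task = 1

1


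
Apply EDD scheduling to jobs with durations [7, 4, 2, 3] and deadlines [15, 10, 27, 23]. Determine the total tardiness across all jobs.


Sort by due date (EDD order): [(4, 10), (7, 15), (3, 23), (2, 27)]
Compute completion times and tardiness:
  Job 1: p=4, d=10, C=4, tardiness=max(0,4-10)=0
  Job 2: p=7, d=15, C=11, tardiness=max(0,11-15)=0
  Job 3: p=3, d=23, C=14, tardiness=max(0,14-23)=0
  Job 4: p=2, d=27, C=16, tardiness=max(0,16-27)=0
Total tardiness = 0

0


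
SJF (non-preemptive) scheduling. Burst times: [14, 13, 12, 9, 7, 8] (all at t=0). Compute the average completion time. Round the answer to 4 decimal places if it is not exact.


SJF order (ascending): [7, 8, 9, 12, 13, 14]
Completion times:
  Job 1: burst=7, C=7
  Job 2: burst=8, C=15
  Job 3: burst=9, C=24
  Job 4: burst=12, C=36
  Job 5: burst=13, C=49
  Job 6: burst=14, C=63
Average completion = 194/6 = 32.3333

32.3333


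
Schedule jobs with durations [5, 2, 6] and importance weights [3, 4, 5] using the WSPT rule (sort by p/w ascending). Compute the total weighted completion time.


Compute p/w ratios and sort ascending (WSPT): [(2, 4), (6, 5), (5, 3)]
Compute weighted completion times:
  Job (p=2,w=4): C=2, w*C=4*2=8
  Job (p=6,w=5): C=8, w*C=5*8=40
  Job (p=5,w=3): C=13, w*C=3*13=39
Total weighted completion time = 87

87


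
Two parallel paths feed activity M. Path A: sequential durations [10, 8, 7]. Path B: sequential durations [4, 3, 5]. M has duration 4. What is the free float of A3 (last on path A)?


ES(A3) = sum of predecessors on chain A = 18
EF(A3) = ES + duration = 18 + 7 = 25
Successor of A3 is M. ES(M) = max(sum(A), sum(B)) = max(25, 12) = 25
Free float = ES(successor) - EF(current) = 25 - 25 = 0

0


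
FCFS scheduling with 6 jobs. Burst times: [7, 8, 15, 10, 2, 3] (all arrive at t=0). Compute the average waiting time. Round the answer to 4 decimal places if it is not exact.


FCFS order (as given): [7, 8, 15, 10, 2, 3]
Waiting times:
  Job 1: wait = 0
  Job 2: wait = 7
  Job 3: wait = 15
  Job 4: wait = 30
  Job 5: wait = 40
  Job 6: wait = 42
Sum of waiting times = 134
Average waiting time = 134/6 = 22.3333

22.3333


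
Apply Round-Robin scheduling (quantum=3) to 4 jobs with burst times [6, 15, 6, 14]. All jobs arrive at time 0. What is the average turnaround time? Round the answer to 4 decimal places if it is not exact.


Time quantum = 3
Execution trace:
  J1 runs 3 units, time = 3
  J2 runs 3 units, time = 6
  J3 runs 3 units, time = 9
  J4 runs 3 units, time = 12
  J1 runs 3 units, time = 15
  J2 runs 3 units, time = 18
  J3 runs 3 units, time = 21
  J4 runs 3 units, time = 24
  J2 runs 3 units, time = 27
  J4 runs 3 units, time = 30
  J2 runs 3 units, time = 33
  J4 runs 3 units, time = 36
  J2 runs 3 units, time = 39
  J4 runs 2 units, time = 41
Finish times: [15, 39, 21, 41]
Average turnaround = 116/4 = 29.0

29.0


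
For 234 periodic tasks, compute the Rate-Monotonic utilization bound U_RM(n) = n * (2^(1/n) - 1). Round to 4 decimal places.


Compute 2^(1/234) = 1.0029665590
Subtract 1: 1.0029665590 - 1 = 0.0029665590
Multiply by n: 234 * 0.0029665590 = 0.6941748060
Round to 4 dp: 0.6942

0.6942


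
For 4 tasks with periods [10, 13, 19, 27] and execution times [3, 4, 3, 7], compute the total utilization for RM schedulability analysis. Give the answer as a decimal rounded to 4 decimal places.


Compute individual utilizations (exact fractions):
  Task 1: C/T = 3/10 (approx. 0.3)
  Task 2: C/T = 4/13 (approx. 0.3077)
  Task 3: C/T = 3/19 (approx. 0.1579)
  Task 4: C/T = 7/27 (approx. 0.2593)
Total utilization U = 3/10 + 4/13 + 3/19 + 7/27 = 68347/66690
Rounded to 4 decimal places: U = 1.0248
RM (Liu & Layland) bound for 4 tasks = 0.756828; compare with U = 68347/66690 (approx. 1.024846)
U > 1, so the task set is not schedulable (processor overloaded).

1.0248


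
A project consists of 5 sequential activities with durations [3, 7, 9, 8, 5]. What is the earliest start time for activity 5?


Activity 5 starts after activities 1 through 4 complete.
Predecessor durations: [3, 7, 9, 8]
ES = 3 + 7 + 9 + 8 = 27

27


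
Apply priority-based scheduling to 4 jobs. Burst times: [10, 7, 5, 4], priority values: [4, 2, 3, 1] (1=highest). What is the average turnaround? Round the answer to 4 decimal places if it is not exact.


Sort by priority (ascending = highest first):
Order: [(1, 4), (2, 7), (3, 5), (4, 10)]
Completion times:
  Priority 1, burst=4, C=4
  Priority 2, burst=7, C=11
  Priority 3, burst=5, C=16
  Priority 4, burst=10, C=26
Average turnaround = 57/4 = 14.25

14.25


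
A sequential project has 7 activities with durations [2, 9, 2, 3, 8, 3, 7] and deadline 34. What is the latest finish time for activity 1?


LF(activity 1) = deadline - sum of successor durations
Successors: activities 2 through 7 with durations [9, 2, 3, 8, 3, 7]
Sum of successor durations = 32
LF = 34 - 32 = 2

2


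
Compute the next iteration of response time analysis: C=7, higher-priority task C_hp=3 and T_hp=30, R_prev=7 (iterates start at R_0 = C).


R_next = C + ceil(R_prev / T_hp) * C_hp
ceil(7 / 30) = ceil(0.2333) = 1
Interference = 1 * 3 = 3
R_next = 7 + 3 = 10

10


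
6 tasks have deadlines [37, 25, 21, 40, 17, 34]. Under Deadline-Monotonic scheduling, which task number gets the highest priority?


Sort tasks by relative deadline (ascending):
  Task 5: deadline = 17
  Task 3: deadline = 21
  Task 2: deadline = 25
  Task 6: deadline = 34
  Task 1: deadline = 37
  Task 4: deadline = 40
Priority order (highest first): [5, 3, 2, 6, 1, 4]
Highest priority task = 5

5


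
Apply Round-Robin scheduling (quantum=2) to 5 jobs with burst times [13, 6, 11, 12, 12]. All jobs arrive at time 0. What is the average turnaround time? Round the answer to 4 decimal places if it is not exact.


Time quantum = 2
Execution trace:
  J1 runs 2 units, time = 2
  J2 runs 2 units, time = 4
  J3 runs 2 units, time = 6
  J4 runs 2 units, time = 8
  J5 runs 2 units, time = 10
  J1 runs 2 units, time = 12
  J2 runs 2 units, time = 14
  J3 runs 2 units, time = 16
  J4 runs 2 units, time = 18
  J5 runs 2 units, time = 20
  J1 runs 2 units, time = 22
  J2 runs 2 units, time = 24
  J3 runs 2 units, time = 26
  J4 runs 2 units, time = 28
  J5 runs 2 units, time = 30
  J1 runs 2 units, time = 32
  J3 runs 2 units, time = 34
  J4 runs 2 units, time = 36
  J5 runs 2 units, time = 38
  J1 runs 2 units, time = 40
  J3 runs 2 units, time = 42
  J4 runs 2 units, time = 44
  J5 runs 2 units, time = 46
  J1 runs 2 units, time = 48
  J3 runs 1 units, time = 49
  J4 runs 2 units, time = 51
  J5 runs 2 units, time = 53
  J1 runs 1 units, time = 54
Finish times: [54, 24, 49, 51, 53]
Average turnaround = 231/5 = 46.2

46.2


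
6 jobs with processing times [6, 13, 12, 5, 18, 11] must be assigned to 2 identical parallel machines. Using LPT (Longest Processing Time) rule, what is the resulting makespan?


Sort jobs in decreasing order (LPT): [18, 13, 12, 11, 6, 5]
Assign each job to the least loaded machine:
  Machine 1: jobs [18, 11, 5], load = 34
  Machine 2: jobs [13, 12, 6], load = 31
Makespan = max load = 34

34


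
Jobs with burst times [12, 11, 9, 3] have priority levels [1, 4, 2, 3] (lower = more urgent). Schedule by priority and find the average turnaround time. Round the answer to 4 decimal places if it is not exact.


Sort by priority (ascending = highest first):
Order: [(1, 12), (2, 9), (3, 3), (4, 11)]
Completion times:
  Priority 1, burst=12, C=12
  Priority 2, burst=9, C=21
  Priority 3, burst=3, C=24
  Priority 4, burst=11, C=35
Average turnaround = 92/4 = 23.0

23.0


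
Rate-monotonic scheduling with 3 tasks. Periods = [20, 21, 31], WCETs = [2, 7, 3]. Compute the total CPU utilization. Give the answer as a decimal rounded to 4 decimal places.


Compute individual utilizations (exact fractions):
  Task 1: C/T = 2/20 = 1/10 (approx. 0.1)
  Task 2: C/T = 7/21 = 1/3 (approx. 0.3333)
  Task 3: C/T = 3/31 (approx. 0.0968)
Total utilization U = 1/10 + 1/3 + 3/31 = 493/930
Rounded to 4 decimal places: U = 0.5301
RM (Liu & Layland) bound for 3 tasks = 0.779763; compare with U = 493/930 (approx. 0.530108)
U <= bound, so schedulable by RM sufficient condition.

0.5301


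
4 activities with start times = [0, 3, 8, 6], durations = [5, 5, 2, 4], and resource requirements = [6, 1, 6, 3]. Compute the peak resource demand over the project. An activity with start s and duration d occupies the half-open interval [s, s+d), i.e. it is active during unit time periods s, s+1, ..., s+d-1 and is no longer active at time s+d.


Each activity i is active on [start_i, start_i + duration_i).
Compute total resource usage per time slot:
  t=0: active resources = [6], total = 6
  t=1: active resources = [6], total = 6
  t=2: active resources = [6], total = 6
  t=3: active resources = [6, 1], total = 7
  t=4: active resources = [6, 1], total = 7
  t=5: active resources = [1], total = 1
  t=6: active resources = [1, 3], total = 4
  t=7: active resources = [1, 3], total = 4
  t=8: active resources = [6, 3], total = 9
  t=9: active resources = [6, 3], total = 9
Peak resource demand = 9

9


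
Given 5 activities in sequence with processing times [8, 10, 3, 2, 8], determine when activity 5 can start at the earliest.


Activity 5 starts after activities 1 through 4 complete.
Predecessor durations: [8, 10, 3, 2]
ES = 8 + 10 + 3 + 2 = 23

23


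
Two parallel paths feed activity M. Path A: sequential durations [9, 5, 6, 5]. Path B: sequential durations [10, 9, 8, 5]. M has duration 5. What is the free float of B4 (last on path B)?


ES(B4) = sum of predecessors on chain B = 27
EF(B4) = ES + duration = 27 + 5 = 32
Successor of B4 is M. ES(M) = max(sum(A), sum(B)) = max(25, 32) = 32
Free float = ES(successor) - EF(current) = 32 - 32 = 0

0


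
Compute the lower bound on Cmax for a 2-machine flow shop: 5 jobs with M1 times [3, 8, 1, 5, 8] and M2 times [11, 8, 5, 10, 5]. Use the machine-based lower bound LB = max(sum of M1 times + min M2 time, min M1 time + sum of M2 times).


LB1 = sum(M1 times) + min(M2 times) = 25 + 5 = 30
LB2 = min(M1 times) + sum(M2 times) = 1 + 39 = 40
Lower bound = max(LB1, LB2) = max(30, 40) = 40

40


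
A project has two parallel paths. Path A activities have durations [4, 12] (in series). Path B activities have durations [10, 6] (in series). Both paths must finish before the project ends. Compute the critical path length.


Path A total = 4 + 12 = 16
Path B total = 10 + 6 = 16
Critical path = longest path = max(16, 16) = 16

16


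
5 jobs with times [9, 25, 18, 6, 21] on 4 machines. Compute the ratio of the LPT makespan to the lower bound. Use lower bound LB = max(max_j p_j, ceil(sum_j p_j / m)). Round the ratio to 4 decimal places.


LPT order: [25, 21, 18, 9, 6]
Machine loads after assignment: [25, 21, 18, 15]
LPT makespan = 25
Lower bound = max(max_job, ceil(total/4)) = max(25, 20) = 25
Ratio = 25 / 25 = 1.0

1.0


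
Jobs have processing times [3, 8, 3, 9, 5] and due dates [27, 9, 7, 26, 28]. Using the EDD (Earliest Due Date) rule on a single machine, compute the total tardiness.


Sort by due date (EDD order): [(3, 7), (8, 9), (9, 26), (3, 27), (5, 28)]
Compute completion times and tardiness:
  Job 1: p=3, d=7, C=3, tardiness=max(0,3-7)=0
  Job 2: p=8, d=9, C=11, tardiness=max(0,11-9)=2
  Job 3: p=9, d=26, C=20, tardiness=max(0,20-26)=0
  Job 4: p=3, d=27, C=23, tardiness=max(0,23-27)=0
  Job 5: p=5, d=28, C=28, tardiness=max(0,28-28)=0
Total tardiness = 2

2


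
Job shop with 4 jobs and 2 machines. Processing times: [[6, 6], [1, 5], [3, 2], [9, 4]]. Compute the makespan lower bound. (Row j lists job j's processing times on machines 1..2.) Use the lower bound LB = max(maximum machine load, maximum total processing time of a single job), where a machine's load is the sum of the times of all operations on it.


Machine loads:
  Machine 1: 6 + 1 + 3 + 9 = 19
  Machine 2: 6 + 5 + 2 + 4 = 17
Max machine load = 19
Job totals:
  Job 1: 12
  Job 2: 6
  Job 3: 5
  Job 4: 13
Max job total = 13
Lower bound = max(19, 13) = 19

19


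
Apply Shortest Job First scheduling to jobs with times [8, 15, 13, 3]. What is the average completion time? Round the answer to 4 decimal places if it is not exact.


SJF order (ascending): [3, 8, 13, 15]
Completion times:
  Job 1: burst=3, C=3
  Job 2: burst=8, C=11
  Job 3: burst=13, C=24
  Job 4: burst=15, C=39
Average completion = 77/4 = 19.25

19.25


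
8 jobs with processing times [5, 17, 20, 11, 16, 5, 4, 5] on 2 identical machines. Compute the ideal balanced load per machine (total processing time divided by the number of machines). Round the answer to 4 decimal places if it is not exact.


Total processing time = 5 + 17 + 20 + 11 + 16 + 5 + 4 + 5 = 83
Number of machines = 2
Ideal balanced load = 83 / 2 = 41.5

41.5


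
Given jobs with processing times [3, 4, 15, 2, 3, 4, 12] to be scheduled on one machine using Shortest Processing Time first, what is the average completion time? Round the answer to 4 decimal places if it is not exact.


Sort jobs by processing time (SPT order): [2, 3, 3, 4, 4, 12, 15]
Compute completion times sequentially:
  Job 1: processing = 2, completes at 2
  Job 2: processing = 3, completes at 5
  Job 3: processing = 3, completes at 8
  Job 4: processing = 4, completes at 12
  Job 5: processing = 4, completes at 16
  Job 6: processing = 12, completes at 28
  Job 7: processing = 15, completes at 43
Sum of completion times = 114
Average completion time = 114/7 = 16.2857

16.2857


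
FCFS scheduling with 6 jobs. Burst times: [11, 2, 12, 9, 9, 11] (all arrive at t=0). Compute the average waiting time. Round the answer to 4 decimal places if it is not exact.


FCFS order (as given): [11, 2, 12, 9, 9, 11]
Waiting times:
  Job 1: wait = 0
  Job 2: wait = 11
  Job 3: wait = 13
  Job 4: wait = 25
  Job 5: wait = 34
  Job 6: wait = 43
Sum of waiting times = 126
Average waiting time = 126/6 = 21.0

21.0


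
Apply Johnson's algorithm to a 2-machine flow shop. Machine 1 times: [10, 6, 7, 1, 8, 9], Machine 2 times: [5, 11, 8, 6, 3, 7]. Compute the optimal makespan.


Apply Johnson's rule:
  Group 1 (a <= b): [(4, 1, 6), (2, 6, 11), (3, 7, 8)]
  Group 2 (a > b): [(6, 9, 7), (1, 10, 5), (5, 8, 3)]
Optimal job order: [4, 2, 3, 6, 1, 5]
Schedule:
  Job 4: M1 done at 1, M2 done at 7
  Job 2: M1 done at 7, M2 done at 18
  Job 3: M1 done at 14, M2 done at 26
  Job 6: M1 done at 23, M2 done at 33
  Job 1: M1 done at 33, M2 done at 38
  Job 5: M1 done at 41, M2 done at 44
Makespan = 44

44


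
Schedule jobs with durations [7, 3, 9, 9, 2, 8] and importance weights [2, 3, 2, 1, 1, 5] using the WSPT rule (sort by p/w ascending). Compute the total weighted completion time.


Compute p/w ratios and sort ascending (WSPT): [(3, 3), (8, 5), (2, 1), (7, 2), (9, 2), (9, 1)]
Compute weighted completion times:
  Job (p=3,w=3): C=3, w*C=3*3=9
  Job (p=8,w=5): C=11, w*C=5*11=55
  Job (p=2,w=1): C=13, w*C=1*13=13
  Job (p=7,w=2): C=20, w*C=2*20=40
  Job (p=9,w=2): C=29, w*C=2*29=58
  Job (p=9,w=1): C=38, w*C=1*38=38
Total weighted completion time = 213

213


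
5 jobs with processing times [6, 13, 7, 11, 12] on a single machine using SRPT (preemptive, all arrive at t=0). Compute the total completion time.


Since all jobs arrive at t=0, SRPT equals SPT ordering.
SPT order: [6, 7, 11, 12, 13]
Completion times:
  Job 1: p=6, C=6
  Job 2: p=7, C=13
  Job 3: p=11, C=24
  Job 4: p=12, C=36
  Job 5: p=13, C=49
Total completion time = 6 + 13 + 24 + 36 + 49 = 128

128


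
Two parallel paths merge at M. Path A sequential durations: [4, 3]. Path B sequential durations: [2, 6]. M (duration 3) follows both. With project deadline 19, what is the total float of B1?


Forward pass: ES(B1) = sum of predecessors on chain B = 0
EF = ES + duration = 0 + 2 = 2
Backward pass: LF(M) = deadline = 19; LS(M) = 19 - 3 = 16
LF(B1) = LS(M) - sum(successors on chain B) = 16 - 6 = 10
LS = LF - duration = 10 - 2 = 8
Total float = LS - ES = 8 - 0 = 8

8


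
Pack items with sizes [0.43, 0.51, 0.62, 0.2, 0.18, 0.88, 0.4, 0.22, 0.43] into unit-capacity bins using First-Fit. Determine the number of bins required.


Place items sequentially using First-Fit:
  Item 0.43 -> new Bin 1
  Item 0.51 -> Bin 1 (now 0.94)
  Item 0.62 -> new Bin 2
  Item 0.2 -> Bin 2 (now 0.82)
  Item 0.18 -> Bin 2 (now 1.0)
  Item 0.88 -> new Bin 3
  Item 0.4 -> new Bin 4
  Item 0.22 -> Bin 4 (now 0.62)
  Item 0.43 -> new Bin 5
Total bins used = 5

5


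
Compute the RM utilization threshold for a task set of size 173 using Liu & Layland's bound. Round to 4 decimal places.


Compute 2^(1/173) = 1.0040146684
Subtract 1: 1.0040146684 - 1 = 0.0040146684
Multiply by n: 173 * 0.0040146684 = 0.6945376332
Round to 4 dp: 0.6945

0.6945


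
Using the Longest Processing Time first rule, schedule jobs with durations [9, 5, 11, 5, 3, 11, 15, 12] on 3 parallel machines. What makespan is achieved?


Sort jobs in decreasing order (LPT): [15, 12, 11, 11, 9, 5, 5, 3]
Assign each job to the least loaded machine:
  Machine 1: jobs [15, 5, 5], load = 25
  Machine 2: jobs [12, 9, 3], load = 24
  Machine 3: jobs [11, 11], load = 22
Makespan = max load = 25

25


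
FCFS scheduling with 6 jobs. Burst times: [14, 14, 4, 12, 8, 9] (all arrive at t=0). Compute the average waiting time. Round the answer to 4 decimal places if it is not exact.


FCFS order (as given): [14, 14, 4, 12, 8, 9]
Waiting times:
  Job 1: wait = 0
  Job 2: wait = 14
  Job 3: wait = 28
  Job 4: wait = 32
  Job 5: wait = 44
  Job 6: wait = 52
Sum of waiting times = 170
Average waiting time = 170/6 = 28.3333

28.3333


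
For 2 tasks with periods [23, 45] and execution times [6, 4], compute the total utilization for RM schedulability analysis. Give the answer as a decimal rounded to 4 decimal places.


Compute individual utilizations (exact fractions):
  Task 1: C/T = 6/23 (approx. 0.2609)
  Task 2: C/T = 4/45 (approx. 0.0889)
Total utilization U = 6/23 + 4/45 = 362/1035
Rounded to 4 decimal places: U = 0.3498
RM (Liu & Layland) bound for 2 tasks = 0.828427; compare with U = 362/1035 (approx. 0.349758)
U <= bound, so schedulable by RM sufficient condition.

0.3498


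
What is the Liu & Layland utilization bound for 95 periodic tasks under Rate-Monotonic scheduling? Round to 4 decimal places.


Compute 2^(1/95) = 1.0073229689
Subtract 1: 1.0073229689 - 1 = 0.0073229689
Multiply by n: 95 * 0.0073229689 = 0.6956820455
Round to 4 dp: 0.6957

0.6957


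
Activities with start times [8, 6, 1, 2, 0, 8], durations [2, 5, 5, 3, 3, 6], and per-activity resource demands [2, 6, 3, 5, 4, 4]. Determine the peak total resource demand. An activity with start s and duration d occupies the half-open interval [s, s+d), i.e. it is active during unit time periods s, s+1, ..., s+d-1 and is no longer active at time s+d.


Each activity i is active on [start_i, start_i + duration_i).
Compute total resource usage per time slot:
  t=0: active resources = [4], total = 4
  t=1: active resources = [3, 4], total = 7
  t=2: active resources = [3, 5, 4], total = 12
  t=3: active resources = [3, 5], total = 8
  t=4: active resources = [3, 5], total = 8
  t=5: active resources = [3], total = 3
  t=6: active resources = [6], total = 6
  t=7: active resources = [6], total = 6
  t=8: active resources = [2, 6, 4], total = 12
  t=9: active resources = [2, 6, 4], total = 12
  t=10: active resources = [6, 4], total = 10
  t=11: active resources = [4], total = 4
  t=12: active resources = [4], total = 4
  t=13: active resources = [4], total = 4
Peak resource demand = 12

12


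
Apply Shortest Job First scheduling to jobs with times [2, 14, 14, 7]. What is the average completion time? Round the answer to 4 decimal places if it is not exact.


SJF order (ascending): [2, 7, 14, 14]
Completion times:
  Job 1: burst=2, C=2
  Job 2: burst=7, C=9
  Job 3: burst=14, C=23
  Job 4: burst=14, C=37
Average completion = 71/4 = 17.75

17.75
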